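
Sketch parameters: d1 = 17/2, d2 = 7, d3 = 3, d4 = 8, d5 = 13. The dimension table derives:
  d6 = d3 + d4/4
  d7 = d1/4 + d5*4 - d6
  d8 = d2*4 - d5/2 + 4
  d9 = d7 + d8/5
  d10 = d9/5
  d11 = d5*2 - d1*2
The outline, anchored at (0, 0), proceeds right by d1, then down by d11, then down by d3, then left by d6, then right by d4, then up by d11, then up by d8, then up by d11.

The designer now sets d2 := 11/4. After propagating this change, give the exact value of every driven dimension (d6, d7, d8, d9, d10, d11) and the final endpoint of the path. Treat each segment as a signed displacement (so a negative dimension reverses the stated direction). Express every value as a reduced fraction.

Apply edit: d2 := 11/4
  d6 = d3 + d4/4 = 5
  d7 = d1/4 + d5*4 - d6 = 393/8
  d8 = d2*4 - d5/2 + 4 = 17/2
  d9 = d7 + d8/5 = 2033/40
  d10 = d9/5 = 2033/200
  d11 = d5*2 - d1*2 = 9
Walk from origin (0, 0):
  seg 1: right by d1 = 17/2 → (17/2, 0)
  seg 2: down by d11 = 9 → (17/2, -9)
  seg 3: down by d3 = 3 → (17/2, -12)
  seg 4: left by d6 = 5 → (7/2, -12)
  seg 5: right by d4 = 8 → (23/2, -12)
  seg 6: up by d11 = 9 → (23/2, -3)
  seg 7: up by d8 = 17/2 → (23/2, 11/2)
  seg 8: up by d11 = 9 → (23/2, 29/2)

d6 = 5
d7 = 393/8
d8 = 17/2
d9 = 2033/40
d10 = 2033/200
d11 = 9
endpoint = (23/2, 29/2)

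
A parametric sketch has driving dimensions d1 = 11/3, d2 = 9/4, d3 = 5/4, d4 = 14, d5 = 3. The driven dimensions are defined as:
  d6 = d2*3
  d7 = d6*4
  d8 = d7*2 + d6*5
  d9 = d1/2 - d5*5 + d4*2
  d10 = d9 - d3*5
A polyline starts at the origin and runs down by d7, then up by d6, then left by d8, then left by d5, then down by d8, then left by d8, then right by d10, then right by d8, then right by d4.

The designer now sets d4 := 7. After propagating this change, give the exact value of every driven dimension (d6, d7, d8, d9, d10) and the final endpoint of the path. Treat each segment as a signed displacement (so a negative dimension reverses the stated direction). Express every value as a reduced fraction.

Apply edit: d4 := 7
  d6 = d2*3 = 27/4
  d7 = d6*4 = 27
  d8 = d7*2 + d6*5 = 351/4
  d9 = d1/2 - d5*5 + d4*2 = 5/6
  d10 = d9 - d3*5 = -65/12
Walk from origin (0, 0):
  seg 1: down by d7 = 27 → (0, -27)
  seg 2: up by d6 = 27/4 → (0, -81/4)
  seg 3: left by d8 = 351/4 → (-351/4, -81/4)
  seg 4: left by d5 = 3 → (-363/4, -81/4)
  seg 5: down by d8 = 351/4 → (-363/4, -108)
  seg 6: left by d8 = 351/4 → (-357/2, -108)
  seg 7: right by d10 = -65/12 → (-2207/12, -108)
  seg 8: right by d8 = 351/4 → (-577/6, -108)
  seg 9: right by d4 = 7 → (-535/6, -108)

d6 = 27/4
d7 = 27
d8 = 351/4
d9 = 5/6
d10 = -65/12
endpoint = (-535/6, -108)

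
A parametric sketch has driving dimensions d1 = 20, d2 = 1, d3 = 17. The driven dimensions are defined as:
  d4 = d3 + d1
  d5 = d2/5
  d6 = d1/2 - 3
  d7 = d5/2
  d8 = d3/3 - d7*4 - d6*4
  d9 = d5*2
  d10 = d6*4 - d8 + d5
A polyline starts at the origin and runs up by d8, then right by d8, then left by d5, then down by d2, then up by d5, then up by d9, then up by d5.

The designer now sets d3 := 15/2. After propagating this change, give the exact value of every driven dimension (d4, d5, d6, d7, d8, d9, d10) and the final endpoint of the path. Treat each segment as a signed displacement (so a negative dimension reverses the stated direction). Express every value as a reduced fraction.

d4 = 55/2
d5 = 1/5
d6 = 7
d7 = 1/10
d8 = -259/10
d9 = 2/5
d10 = 541/10
endpoint = (-261/10, -261/10)

Apply edit: d3 := 15/2
  d4 = d3 + d1 = 55/2
  d5 = d2/5 = 1/5
  d6 = d1/2 - 3 = 7
  d7 = d5/2 = 1/10
  d8 = d3/3 - d7*4 - d6*4 = -259/10
  d9 = d5*2 = 2/5
  d10 = d6*4 - d8 + d5 = 541/10
Walk from origin (0, 0):
  seg 1: up by d8 = -259/10 → (0, -259/10)
  seg 2: right by d8 = -259/10 → (-259/10, -259/10)
  seg 3: left by d5 = 1/5 → (-261/10, -259/10)
  seg 4: down by d2 = 1 → (-261/10, -269/10)
  seg 5: up by d5 = 1/5 → (-261/10, -267/10)
  seg 6: up by d9 = 2/5 → (-261/10, -263/10)
  seg 7: up by d5 = 1/5 → (-261/10, -261/10)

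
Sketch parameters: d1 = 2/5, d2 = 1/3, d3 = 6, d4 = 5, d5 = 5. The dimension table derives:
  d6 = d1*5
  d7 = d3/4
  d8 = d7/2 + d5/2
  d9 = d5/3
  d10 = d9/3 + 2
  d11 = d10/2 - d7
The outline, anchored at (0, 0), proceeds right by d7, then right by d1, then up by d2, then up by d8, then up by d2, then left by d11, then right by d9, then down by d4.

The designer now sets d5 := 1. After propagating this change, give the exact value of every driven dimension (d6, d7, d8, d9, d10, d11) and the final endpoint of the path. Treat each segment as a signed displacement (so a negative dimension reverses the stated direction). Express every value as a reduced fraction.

d6 = 2
d7 = 3/2
d8 = 5/4
d9 = 1/3
d10 = 19/9
d11 = -4/9
endpoint = (241/90, -37/12)

Apply edit: d5 := 1
  d6 = d1*5 = 2
  d7 = d3/4 = 3/2
  d8 = d7/2 + d5/2 = 5/4
  d9 = d5/3 = 1/3
  d10 = d9/3 + 2 = 19/9
  d11 = d10/2 - d7 = -4/9
Walk from origin (0, 0):
  seg 1: right by d7 = 3/2 → (3/2, 0)
  seg 2: right by d1 = 2/5 → (19/10, 0)
  seg 3: up by d2 = 1/3 → (19/10, 1/3)
  seg 4: up by d8 = 5/4 → (19/10, 19/12)
  seg 5: up by d2 = 1/3 → (19/10, 23/12)
  seg 6: left by d11 = -4/9 → (211/90, 23/12)
  seg 7: right by d9 = 1/3 → (241/90, 23/12)
  seg 8: down by d4 = 5 → (241/90, -37/12)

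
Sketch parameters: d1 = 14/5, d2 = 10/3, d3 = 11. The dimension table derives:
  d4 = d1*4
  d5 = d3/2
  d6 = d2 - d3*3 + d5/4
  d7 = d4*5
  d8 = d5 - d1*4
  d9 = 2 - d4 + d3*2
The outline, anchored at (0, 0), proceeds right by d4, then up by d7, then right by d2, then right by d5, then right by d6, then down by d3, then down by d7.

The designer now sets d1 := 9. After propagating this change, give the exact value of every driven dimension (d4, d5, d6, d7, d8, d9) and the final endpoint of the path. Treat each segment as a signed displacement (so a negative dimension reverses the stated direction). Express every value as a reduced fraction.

d4 = 36
d5 = 11/2
d6 = -679/24
d7 = 180
d8 = -61/2
d9 = -12
endpoint = (397/24, -11)

Apply edit: d1 := 9
  d4 = d1*4 = 36
  d5 = d3/2 = 11/2
  d6 = d2 - d3*3 + d5/4 = -679/24
  d7 = d4*5 = 180
  d8 = d5 - d1*4 = -61/2
  d9 = 2 - d4 + d3*2 = -12
Walk from origin (0, 0):
  seg 1: right by d4 = 36 → (36, 0)
  seg 2: up by d7 = 180 → (36, 180)
  seg 3: right by d2 = 10/3 → (118/3, 180)
  seg 4: right by d5 = 11/2 → (269/6, 180)
  seg 5: right by d6 = -679/24 → (397/24, 180)
  seg 6: down by d3 = 11 → (397/24, 169)
  seg 7: down by d7 = 180 → (397/24, -11)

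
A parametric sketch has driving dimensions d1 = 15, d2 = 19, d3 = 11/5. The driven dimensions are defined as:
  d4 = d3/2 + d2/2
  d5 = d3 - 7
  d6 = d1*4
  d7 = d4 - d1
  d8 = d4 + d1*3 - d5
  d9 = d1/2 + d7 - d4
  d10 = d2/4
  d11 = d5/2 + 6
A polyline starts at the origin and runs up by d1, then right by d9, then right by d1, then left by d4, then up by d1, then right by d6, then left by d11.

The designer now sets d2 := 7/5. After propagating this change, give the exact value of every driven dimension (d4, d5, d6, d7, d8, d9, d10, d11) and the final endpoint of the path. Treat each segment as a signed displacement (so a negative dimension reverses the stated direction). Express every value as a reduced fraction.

Apply edit: d2 := 7/5
  d4 = d3/2 + d2/2 = 9/5
  d5 = d3 - 7 = -24/5
  d6 = d1*4 = 60
  d7 = d4 - d1 = -66/5
  d8 = d4 + d1*3 - d5 = 258/5
  d9 = d1/2 + d7 - d4 = -15/2
  d10 = d2/4 = 7/20
  d11 = d5/2 + 6 = 18/5
Walk from origin (0, 0):
  seg 1: up by d1 = 15 → (0, 15)
  seg 2: right by d9 = -15/2 → (-15/2, 15)
  seg 3: right by d1 = 15 → (15/2, 15)
  seg 4: left by d4 = 9/5 → (57/10, 15)
  seg 5: up by d1 = 15 → (57/10, 30)
  seg 6: right by d6 = 60 → (657/10, 30)
  seg 7: left by d11 = 18/5 → (621/10, 30)

d4 = 9/5
d5 = -24/5
d6 = 60
d7 = -66/5
d8 = 258/5
d9 = -15/2
d10 = 7/20
d11 = 18/5
endpoint = (621/10, 30)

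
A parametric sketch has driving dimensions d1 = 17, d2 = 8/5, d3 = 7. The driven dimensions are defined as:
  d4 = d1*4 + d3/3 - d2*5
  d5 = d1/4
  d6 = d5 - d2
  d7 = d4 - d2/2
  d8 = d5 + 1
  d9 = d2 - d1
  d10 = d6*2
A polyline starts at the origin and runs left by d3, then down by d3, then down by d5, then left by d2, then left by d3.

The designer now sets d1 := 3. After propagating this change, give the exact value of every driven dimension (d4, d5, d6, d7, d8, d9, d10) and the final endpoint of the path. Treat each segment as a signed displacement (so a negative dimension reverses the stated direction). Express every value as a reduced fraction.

d4 = 19/3
d5 = 3/4
d6 = -17/20
d7 = 83/15
d8 = 7/4
d9 = -7/5
d10 = -17/10
endpoint = (-78/5, -31/4)

Apply edit: d1 := 3
  d4 = d1*4 + d3/3 - d2*5 = 19/3
  d5 = d1/4 = 3/4
  d6 = d5 - d2 = -17/20
  d7 = d4 - d2/2 = 83/15
  d8 = d5 + 1 = 7/4
  d9 = d2 - d1 = -7/5
  d10 = d6*2 = -17/10
Walk from origin (0, 0):
  seg 1: left by d3 = 7 → (-7, 0)
  seg 2: down by d3 = 7 → (-7, -7)
  seg 3: down by d5 = 3/4 → (-7, -31/4)
  seg 4: left by d2 = 8/5 → (-43/5, -31/4)
  seg 5: left by d3 = 7 → (-78/5, -31/4)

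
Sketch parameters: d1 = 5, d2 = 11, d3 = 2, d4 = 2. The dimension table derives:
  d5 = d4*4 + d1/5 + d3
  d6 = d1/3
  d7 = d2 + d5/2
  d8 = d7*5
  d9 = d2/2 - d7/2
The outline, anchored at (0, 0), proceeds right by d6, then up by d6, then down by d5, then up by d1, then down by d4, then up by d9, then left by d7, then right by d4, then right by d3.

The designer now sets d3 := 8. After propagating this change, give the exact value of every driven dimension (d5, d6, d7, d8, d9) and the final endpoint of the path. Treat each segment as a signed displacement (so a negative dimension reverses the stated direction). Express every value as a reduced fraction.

d5 = 17
d6 = 5/3
d7 = 39/2
d8 = 195/2
d9 = -17/4
endpoint = (-47/6, -199/12)

Apply edit: d3 := 8
  d5 = d4*4 + d1/5 + d3 = 17
  d6 = d1/3 = 5/3
  d7 = d2 + d5/2 = 39/2
  d8 = d7*5 = 195/2
  d9 = d2/2 - d7/2 = -17/4
Walk from origin (0, 0):
  seg 1: right by d6 = 5/3 → (5/3, 0)
  seg 2: up by d6 = 5/3 → (5/3, 5/3)
  seg 3: down by d5 = 17 → (5/3, -46/3)
  seg 4: up by d1 = 5 → (5/3, -31/3)
  seg 5: down by d4 = 2 → (5/3, -37/3)
  seg 6: up by d9 = -17/4 → (5/3, -199/12)
  seg 7: left by d7 = 39/2 → (-107/6, -199/12)
  seg 8: right by d4 = 2 → (-95/6, -199/12)
  seg 9: right by d3 = 8 → (-47/6, -199/12)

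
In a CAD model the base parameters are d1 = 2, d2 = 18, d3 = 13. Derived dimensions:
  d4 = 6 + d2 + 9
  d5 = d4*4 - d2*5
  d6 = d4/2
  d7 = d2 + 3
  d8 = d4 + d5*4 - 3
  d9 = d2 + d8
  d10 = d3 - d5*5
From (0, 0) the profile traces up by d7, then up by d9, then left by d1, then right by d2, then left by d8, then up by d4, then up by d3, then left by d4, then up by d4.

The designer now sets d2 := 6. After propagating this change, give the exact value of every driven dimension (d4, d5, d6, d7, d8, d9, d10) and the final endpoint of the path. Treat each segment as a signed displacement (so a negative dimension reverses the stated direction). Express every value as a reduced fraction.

d4 = 21
d5 = 54
d6 = 21/2
d7 = 9
d8 = 234
d9 = 240
d10 = -257
endpoint = (-251, 304)

Apply edit: d2 := 6
  d4 = 6 + d2 + 9 = 21
  d5 = d4*4 - d2*5 = 54
  d6 = d4/2 = 21/2
  d7 = d2 + 3 = 9
  d8 = d4 + d5*4 - 3 = 234
  d9 = d2 + d8 = 240
  d10 = d3 - d5*5 = -257
Walk from origin (0, 0):
  seg 1: up by d7 = 9 → (0, 9)
  seg 2: up by d9 = 240 → (0, 249)
  seg 3: left by d1 = 2 → (-2, 249)
  seg 4: right by d2 = 6 → (4, 249)
  seg 5: left by d8 = 234 → (-230, 249)
  seg 6: up by d4 = 21 → (-230, 270)
  seg 7: up by d3 = 13 → (-230, 283)
  seg 8: left by d4 = 21 → (-251, 283)
  seg 9: up by d4 = 21 → (-251, 304)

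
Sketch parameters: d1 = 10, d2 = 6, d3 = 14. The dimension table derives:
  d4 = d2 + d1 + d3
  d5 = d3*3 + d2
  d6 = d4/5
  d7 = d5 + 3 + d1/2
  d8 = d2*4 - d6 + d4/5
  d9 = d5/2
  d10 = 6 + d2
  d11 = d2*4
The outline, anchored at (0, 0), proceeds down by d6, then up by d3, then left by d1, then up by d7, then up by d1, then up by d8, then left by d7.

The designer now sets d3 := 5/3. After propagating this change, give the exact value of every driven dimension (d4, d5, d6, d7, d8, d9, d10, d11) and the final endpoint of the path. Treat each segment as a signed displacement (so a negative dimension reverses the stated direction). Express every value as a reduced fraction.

Apply edit: d3 := 5/3
  d4 = d2 + d1 + d3 = 53/3
  d5 = d3*3 + d2 = 11
  d6 = d4/5 = 53/15
  d7 = d5 + 3 + d1/2 = 19
  d8 = d2*4 - d6 + d4/5 = 24
  d9 = d5/2 = 11/2
  d10 = 6 + d2 = 12
  d11 = d2*4 = 24
Walk from origin (0, 0):
  seg 1: down by d6 = 53/15 → (0, -53/15)
  seg 2: up by d3 = 5/3 → (0, -28/15)
  seg 3: left by d1 = 10 → (-10, -28/15)
  seg 4: up by d7 = 19 → (-10, 257/15)
  seg 5: up by d1 = 10 → (-10, 407/15)
  seg 6: up by d8 = 24 → (-10, 767/15)
  seg 7: left by d7 = 19 → (-29, 767/15)

d4 = 53/3
d5 = 11
d6 = 53/15
d7 = 19
d8 = 24
d9 = 11/2
d10 = 12
d11 = 24
endpoint = (-29, 767/15)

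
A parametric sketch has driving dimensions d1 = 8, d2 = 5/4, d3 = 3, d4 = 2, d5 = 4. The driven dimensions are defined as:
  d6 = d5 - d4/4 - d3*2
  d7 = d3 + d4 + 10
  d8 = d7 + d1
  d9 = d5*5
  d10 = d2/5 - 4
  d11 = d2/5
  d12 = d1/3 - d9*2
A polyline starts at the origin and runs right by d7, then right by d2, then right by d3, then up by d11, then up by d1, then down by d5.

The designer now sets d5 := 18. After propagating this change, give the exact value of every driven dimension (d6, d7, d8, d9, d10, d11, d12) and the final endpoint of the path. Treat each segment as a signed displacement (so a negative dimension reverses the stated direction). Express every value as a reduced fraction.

Apply edit: d5 := 18
  d6 = d5 - d4/4 - d3*2 = 23/2
  d7 = d3 + d4 + 10 = 15
  d8 = d7 + d1 = 23
  d9 = d5*5 = 90
  d10 = d2/5 - 4 = -15/4
  d11 = d2/5 = 1/4
  d12 = d1/3 - d9*2 = -532/3
Walk from origin (0, 0):
  seg 1: right by d7 = 15 → (15, 0)
  seg 2: right by d2 = 5/4 → (65/4, 0)
  seg 3: right by d3 = 3 → (77/4, 0)
  seg 4: up by d11 = 1/4 → (77/4, 1/4)
  seg 5: up by d1 = 8 → (77/4, 33/4)
  seg 6: down by d5 = 18 → (77/4, -39/4)

d6 = 23/2
d7 = 15
d8 = 23
d9 = 90
d10 = -15/4
d11 = 1/4
d12 = -532/3
endpoint = (77/4, -39/4)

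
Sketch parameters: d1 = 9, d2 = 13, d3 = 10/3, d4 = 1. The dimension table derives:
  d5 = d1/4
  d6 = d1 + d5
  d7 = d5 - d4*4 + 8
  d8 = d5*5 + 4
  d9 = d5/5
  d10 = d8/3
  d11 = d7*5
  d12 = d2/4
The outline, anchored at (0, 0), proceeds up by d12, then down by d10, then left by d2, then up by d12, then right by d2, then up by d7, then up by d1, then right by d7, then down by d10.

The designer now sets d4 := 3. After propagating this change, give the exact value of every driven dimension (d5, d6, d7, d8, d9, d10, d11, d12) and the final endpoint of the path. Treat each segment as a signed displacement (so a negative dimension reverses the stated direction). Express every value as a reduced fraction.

d5 = 9/4
d6 = 45/4
d7 = -7/4
d8 = 61/4
d9 = 9/20
d10 = 61/12
d11 = -35/4
d12 = 13/4
endpoint = (-7/4, 43/12)

Apply edit: d4 := 3
  d5 = d1/4 = 9/4
  d6 = d1 + d5 = 45/4
  d7 = d5 - d4*4 + 8 = -7/4
  d8 = d5*5 + 4 = 61/4
  d9 = d5/5 = 9/20
  d10 = d8/3 = 61/12
  d11 = d7*5 = -35/4
  d12 = d2/4 = 13/4
Walk from origin (0, 0):
  seg 1: up by d12 = 13/4 → (0, 13/4)
  seg 2: down by d10 = 61/12 → (0, -11/6)
  seg 3: left by d2 = 13 → (-13, -11/6)
  seg 4: up by d12 = 13/4 → (-13, 17/12)
  seg 5: right by d2 = 13 → (0, 17/12)
  seg 6: up by d7 = -7/4 → (0, -1/3)
  seg 7: up by d1 = 9 → (0, 26/3)
  seg 8: right by d7 = -7/4 → (-7/4, 26/3)
  seg 9: down by d10 = 61/12 → (-7/4, 43/12)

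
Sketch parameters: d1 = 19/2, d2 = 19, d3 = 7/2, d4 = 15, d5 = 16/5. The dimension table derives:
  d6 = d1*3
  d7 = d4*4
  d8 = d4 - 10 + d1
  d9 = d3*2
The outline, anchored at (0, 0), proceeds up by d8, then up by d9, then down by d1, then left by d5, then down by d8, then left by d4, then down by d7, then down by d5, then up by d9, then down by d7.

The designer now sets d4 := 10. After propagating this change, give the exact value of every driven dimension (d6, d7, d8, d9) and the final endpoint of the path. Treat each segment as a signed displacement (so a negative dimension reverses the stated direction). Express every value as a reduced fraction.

Apply edit: d4 := 10
  d6 = d1*3 = 57/2
  d7 = d4*4 = 40
  d8 = d4 - 10 + d1 = 19/2
  d9 = d3*2 = 7
Walk from origin (0, 0):
  seg 1: up by d8 = 19/2 → (0, 19/2)
  seg 2: up by d9 = 7 → (0, 33/2)
  seg 3: down by d1 = 19/2 → (0, 7)
  seg 4: left by d5 = 16/5 → (-16/5, 7)
  seg 5: down by d8 = 19/2 → (-16/5, -5/2)
  seg 6: left by d4 = 10 → (-66/5, -5/2)
  seg 7: down by d7 = 40 → (-66/5, -85/2)
  seg 8: down by d5 = 16/5 → (-66/5, -457/10)
  seg 9: up by d9 = 7 → (-66/5, -387/10)
  seg 10: down by d7 = 40 → (-66/5, -787/10)

d6 = 57/2
d7 = 40
d8 = 19/2
d9 = 7
endpoint = (-66/5, -787/10)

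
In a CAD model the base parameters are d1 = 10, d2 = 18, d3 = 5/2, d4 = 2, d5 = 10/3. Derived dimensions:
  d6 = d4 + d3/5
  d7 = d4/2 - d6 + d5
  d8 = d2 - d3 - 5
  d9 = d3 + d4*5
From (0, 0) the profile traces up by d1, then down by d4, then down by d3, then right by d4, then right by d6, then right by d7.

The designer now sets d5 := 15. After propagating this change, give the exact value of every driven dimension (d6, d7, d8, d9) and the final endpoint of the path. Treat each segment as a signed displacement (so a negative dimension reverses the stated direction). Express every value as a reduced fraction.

Apply edit: d5 := 15
  d6 = d4 + d3/5 = 5/2
  d7 = d4/2 - d6 + d5 = 27/2
  d8 = d2 - d3 - 5 = 21/2
  d9 = d3 + d4*5 = 25/2
Walk from origin (0, 0):
  seg 1: up by d1 = 10 → (0, 10)
  seg 2: down by d4 = 2 → (0, 8)
  seg 3: down by d3 = 5/2 → (0, 11/2)
  seg 4: right by d4 = 2 → (2, 11/2)
  seg 5: right by d6 = 5/2 → (9/2, 11/2)
  seg 6: right by d7 = 27/2 → (18, 11/2)

d6 = 5/2
d7 = 27/2
d8 = 21/2
d9 = 25/2
endpoint = (18, 11/2)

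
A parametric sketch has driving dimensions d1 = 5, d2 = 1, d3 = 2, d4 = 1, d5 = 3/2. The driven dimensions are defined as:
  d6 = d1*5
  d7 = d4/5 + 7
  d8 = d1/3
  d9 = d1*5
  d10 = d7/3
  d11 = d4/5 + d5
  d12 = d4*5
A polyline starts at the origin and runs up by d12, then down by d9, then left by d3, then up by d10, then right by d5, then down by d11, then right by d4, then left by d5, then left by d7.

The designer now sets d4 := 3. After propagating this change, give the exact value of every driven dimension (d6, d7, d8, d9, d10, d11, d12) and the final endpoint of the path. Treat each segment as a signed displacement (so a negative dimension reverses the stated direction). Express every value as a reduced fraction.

Apply edit: d4 := 3
  d6 = d1*5 = 25
  d7 = d4/5 + 7 = 38/5
  d8 = d1/3 = 5/3
  d9 = d1*5 = 25
  d10 = d7/3 = 38/15
  d11 = d4/5 + d5 = 21/10
  d12 = d4*5 = 15
Walk from origin (0, 0):
  seg 1: up by d12 = 15 → (0, 15)
  seg 2: down by d9 = 25 → (0, -10)
  seg 3: left by d3 = 2 → (-2, -10)
  seg 4: up by d10 = 38/15 → (-2, -112/15)
  seg 5: right by d5 = 3/2 → (-1/2, -112/15)
  seg 6: down by d11 = 21/10 → (-1/2, -287/30)
  seg 7: right by d4 = 3 → (5/2, -287/30)
  seg 8: left by d5 = 3/2 → (1, -287/30)
  seg 9: left by d7 = 38/5 → (-33/5, -287/30)

d6 = 25
d7 = 38/5
d8 = 5/3
d9 = 25
d10 = 38/15
d11 = 21/10
d12 = 15
endpoint = (-33/5, -287/30)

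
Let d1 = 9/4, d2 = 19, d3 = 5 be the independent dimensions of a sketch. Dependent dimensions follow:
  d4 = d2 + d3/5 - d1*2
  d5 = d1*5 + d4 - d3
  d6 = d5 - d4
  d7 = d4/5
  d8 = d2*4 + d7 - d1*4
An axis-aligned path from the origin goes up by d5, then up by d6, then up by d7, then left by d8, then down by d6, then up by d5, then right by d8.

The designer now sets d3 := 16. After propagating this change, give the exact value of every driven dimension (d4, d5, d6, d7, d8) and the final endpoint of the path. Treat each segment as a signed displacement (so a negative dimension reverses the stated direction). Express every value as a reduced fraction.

Apply edit: d3 := 16
  d4 = d2 + d3/5 - d1*2 = 177/10
  d5 = d1*5 + d4 - d3 = 259/20
  d6 = d5 - d4 = -19/4
  d7 = d4/5 = 177/50
  d8 = d2*4 + d7 - d1*4 = 3527/50
Walk from origin (0, 0):
  seg 1: up by d5 = 259/20 → (0, 259/20)
  seg 2: up by d6 = -19/4 → (0, 41/5)
  seg 3: up by d7 = 177/50 → (0, 587/50)
  seg 4: left by d8 = 3527/50 → (-3527/50, 587/50)
  seg 5: down by d6 = -19/4 → (-3527/50, 1649/100)
  seg 6: up by d5 = 259/20 → (-3527/50, 736/25)
  seg 7: right by d8 = 3527/50 → (0, 736/25)

d4 = 177/10
d5 = 259/20
d6 = -19/4
d7 = 177/50
d8 = 3527/50
endpoint = (0, 736/25)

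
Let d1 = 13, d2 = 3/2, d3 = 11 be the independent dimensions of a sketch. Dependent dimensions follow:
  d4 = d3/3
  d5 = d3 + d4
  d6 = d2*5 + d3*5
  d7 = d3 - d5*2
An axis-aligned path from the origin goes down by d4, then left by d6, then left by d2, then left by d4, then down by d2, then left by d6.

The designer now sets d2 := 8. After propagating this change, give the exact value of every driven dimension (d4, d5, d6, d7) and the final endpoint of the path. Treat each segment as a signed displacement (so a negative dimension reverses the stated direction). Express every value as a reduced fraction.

Apply edit: d2 := 8
  d4 = d3/3 = 11/3
  d5 = d3 + d4 = 44/3
  d6 = d2*5 + d3*5 = 95
  d7 = d3 - d5*2 = -55/3
Walk from origin (0, 0):
  seg 1: down by d4 = 11/3 → (0, -11/3)
  seg 2: left by d6 = 95 → (-95, -11/3)
  seg 3: left by d2 = 8 → (-103, -11/3)
  seg 4: left by d4 = 11/3 → (-320/3, -11/3)
  seg 5: down by d2 = 8 → (-320/3, -35/3)
  seg 6: left by d6 = 95 → (-605/3, -35/3)

d4 = 11/3
d5 = 44/3
d6 = 95
d7 = -55/3
endpoint = (-605/3, -35/3)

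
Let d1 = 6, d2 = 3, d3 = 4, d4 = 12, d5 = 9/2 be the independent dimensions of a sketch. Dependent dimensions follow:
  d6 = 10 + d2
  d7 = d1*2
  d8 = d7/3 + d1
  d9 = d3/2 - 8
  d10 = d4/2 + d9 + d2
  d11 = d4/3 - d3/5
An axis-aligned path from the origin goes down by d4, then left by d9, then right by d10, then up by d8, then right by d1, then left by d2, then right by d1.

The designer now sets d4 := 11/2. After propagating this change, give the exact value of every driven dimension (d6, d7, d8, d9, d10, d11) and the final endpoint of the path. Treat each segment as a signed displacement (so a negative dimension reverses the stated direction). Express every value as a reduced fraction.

d6 = 13
d7 = 12
d8 = 10
d9 = -6
d10 = -1/4
d11 = 31/30
endpoint = (59/4, 9/2)

Apply edit: d4 := 11/2
  d6 = 10 + d2 = 13
  d7 = d1*2 = 12
  d8 = d7/3 + d1 = 10
  d9 = d3/2 - 8 = -6
  d10 = d4/2 + d9 + d2 = -1/4
  d11 = d4/3 - d3/5 = 31/30
Walk from origin (0, 0):
  seg 1: down by d4 = 11/2 → (0, -11/2)
  seg 2: left by d9 = -6 → (6, -11/2)
  seg 3: right by d10 = -1/4 → (23/4, -11/2)
  seg 4: up by d8 = 10 → (23/4, 9/2)
  seg 5: right by d1 = 6 → (47/4, 9/2)
  seg 6: left by d2 = 3 → (35/4, 9/2)
  seg 7: right by d1 = 6 → (59/4, 9/2)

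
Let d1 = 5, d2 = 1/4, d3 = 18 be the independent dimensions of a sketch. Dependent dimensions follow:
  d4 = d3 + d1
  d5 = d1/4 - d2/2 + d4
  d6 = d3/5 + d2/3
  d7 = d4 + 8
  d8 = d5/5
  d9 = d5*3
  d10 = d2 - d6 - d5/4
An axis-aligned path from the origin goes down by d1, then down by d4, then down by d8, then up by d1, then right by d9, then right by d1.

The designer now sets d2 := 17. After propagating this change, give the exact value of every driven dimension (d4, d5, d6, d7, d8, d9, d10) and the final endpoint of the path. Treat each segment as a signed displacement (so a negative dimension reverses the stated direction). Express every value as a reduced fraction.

Apply edit: d2 := 17
  d4 = d3 + d1 = 23
  d5 = d1/4 - d2/2 + d4 = 63/4
  d6 = d3/5 + d2/3 = 139/15
  d7 = d4 + 8 = 31
  d8 = d5/5 = 63/20
  d9 = d5*3 = 189/4
  d10 = d2 - d6 - d5/4 = 911/240
Walk from origin (0, 0):
  seg 1: down by d1 = 5 → (0, -5)
  seg 2: down by d4 = 23 → (0, -28)
  seg 3: down by d8 = 63/20 → (0, -623/20)
  seg 4: up by d1 = 5 → (0, -523/20)
  seg 5: right by d9 = 189/4 → (189/4, -523/20)
  seg 6: right by d1 = 5 → (209/4, -523/20)

d4 = 23
d5 = 63/4
d6 = 139/15
d7 = 31
d8 = 63/20
d9 = 189/4
d10 = 911/240
endpoint = (209/4, -523/20)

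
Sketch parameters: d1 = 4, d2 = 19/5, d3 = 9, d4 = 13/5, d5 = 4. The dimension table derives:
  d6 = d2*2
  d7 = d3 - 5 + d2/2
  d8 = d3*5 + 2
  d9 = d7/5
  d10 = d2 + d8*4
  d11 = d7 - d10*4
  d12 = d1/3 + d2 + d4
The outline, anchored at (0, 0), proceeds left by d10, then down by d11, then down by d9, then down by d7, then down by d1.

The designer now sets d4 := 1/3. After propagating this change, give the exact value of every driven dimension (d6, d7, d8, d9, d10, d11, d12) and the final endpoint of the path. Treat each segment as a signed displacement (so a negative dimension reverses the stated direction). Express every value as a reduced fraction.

Apply edit: d4 := 1/3
  d6 = d2*2 = 38/5
  d7 = d3 - 5 + d2/2 = 59/10
  d8 = d3*5 + 2 = 47
  d9 = d7/5 = 59/50
  d10 = d2 + d8*4 = 959/5
  d11 = d7 - d10*4 = -7613/10
  d12 = d1/3 + d2 + d4 = 82/15
Walk from origin (0, 0):
  seg 1: left by d10 = 959/5 → (-959/5, 0)
  seg 2: down by d11 = -7613/10 → (-959/5, 7613/10)
  seg 3: down by d9 = 59/50 → (-959/5, 19003/25)
  seg 4: down by d7 = 59/10 → (-959/5, 37711/50)
  seg 5: down by d1 = 4 → (-959/5, 37511/50)

d6 = 38/5
d7 = 59/10
d8 = 47
d9 = 59/50
d10 = 959/5
d11 = -7613/10
d12 = 82/15
endpoint = (-959/5, 37511/50)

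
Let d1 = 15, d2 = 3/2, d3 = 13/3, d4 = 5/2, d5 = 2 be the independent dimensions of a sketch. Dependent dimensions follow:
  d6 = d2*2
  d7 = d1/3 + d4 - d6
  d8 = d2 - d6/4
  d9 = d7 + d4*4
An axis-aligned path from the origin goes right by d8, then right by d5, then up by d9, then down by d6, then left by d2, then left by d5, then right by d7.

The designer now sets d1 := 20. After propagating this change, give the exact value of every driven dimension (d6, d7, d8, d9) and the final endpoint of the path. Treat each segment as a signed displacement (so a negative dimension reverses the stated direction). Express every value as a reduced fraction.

d6 = 3
d7 = 37/6
d8 = 3/4
d9 = 97/6
endpoint = (65/12, 79/6)

Apply edit: d1 := 20
  d6 = d2*2 = 3
  d7 = d1/3 + d4 - d6 = 37/6
  d8 = d2 - d6/4 = 3/4
  d9 = d7 + d4*4 = 97/6
Walk from origin (0, 0):
  seg 1: right by d8 = 3/4 → (3/4, 0)
  seg 2: right by d5 = 2 → (11/4, 0)
  seg 3: up by d9 = 97/6 → (11/4, 97/6)
  seg 4: down by d6 = 3 → (11/4, 79/6)
  seg 5: left by d2 = 3/2 → (5/4, 79/6)
  seg 6: left by d5 = 2 → (-3/4, 79/6)
  seg 7: right by d7 = 37/6 → (65/12, 79/6)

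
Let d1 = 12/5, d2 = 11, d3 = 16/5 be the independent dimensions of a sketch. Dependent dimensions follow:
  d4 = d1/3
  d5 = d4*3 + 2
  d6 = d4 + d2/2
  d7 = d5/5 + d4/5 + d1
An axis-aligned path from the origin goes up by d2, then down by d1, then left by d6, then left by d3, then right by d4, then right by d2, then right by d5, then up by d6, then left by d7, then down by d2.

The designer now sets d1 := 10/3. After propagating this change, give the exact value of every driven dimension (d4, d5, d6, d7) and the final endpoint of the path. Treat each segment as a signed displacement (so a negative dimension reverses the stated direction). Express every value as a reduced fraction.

Apply edit: d1 := 10/3
  d4 = d1/3 = 10/9
  d5 = d4*3 + 2 = 16/3
  d6 = d4 + d2/2 = 119/18
  d7 = d5/5 + d4/5 + d1 = 208/45
Walk from origin (0, 0):
  seg 1: up by d2 = 11 → (0, 11)
  seg 2: down by d1 = 10/3 → (0, 23/3)
  seg 3: left by d6 = 119/18 → (-119/18, 23/3)
  seg 4: left by d3 = 16/5 → (-883/90, 23/3)
  seg 5: right by d4 = 10/9 → (-87/10, 23/3)
  seg 6: right by d2 = 11 → (23/10, 23/3)
  seg 7: right by d5 = 16/3 → (229/30, 23/3)
  seg 8: up by d6 = 119/18 → (229/30, 257/18)
  seg 9: left by d7 = 208/45 → (271/90, 257/18)
  seg 10: down by d2 = 11 → (271/90, 59/18)

d4 = 10/9
d5 = 16/3
d6 = 119/18
d7 = 208/45
endpoint = (271/90, 59/18)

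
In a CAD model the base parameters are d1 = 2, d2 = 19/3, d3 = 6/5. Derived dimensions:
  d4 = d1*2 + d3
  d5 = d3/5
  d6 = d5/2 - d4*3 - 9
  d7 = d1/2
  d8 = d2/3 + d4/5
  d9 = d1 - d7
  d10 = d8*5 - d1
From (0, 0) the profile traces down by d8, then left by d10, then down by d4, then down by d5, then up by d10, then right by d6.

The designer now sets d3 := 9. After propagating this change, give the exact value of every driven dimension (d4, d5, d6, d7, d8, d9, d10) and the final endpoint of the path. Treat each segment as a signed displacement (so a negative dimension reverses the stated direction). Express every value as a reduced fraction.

d4 = 13
d5 = 9/5
d6 = -471/10
d7 = 1
d8 = 212/45
d9 = 1
d10 = 194/9
endpoint = (-6179/90, 92/45)

Apply edit: d3 := 9
  d4 = d1*2 + d3 = 13
  d5 = d3/5 = 9/5
  d6 = d5/2 - d4*3 - 9 = -471/10
  d7 = d1/2 = 1
  d8 = d2/3 + d4/5 = 212/45
  d9 = d1 - d7 = 1
  d10 = d8*5 - d1 = 194/9
Walk from origin (0, 0):
  seg 1: down by d8 = 212/45 → (0, -212/45)
  seg 2: left by d10 = 194/9 → (-194/9, -212/45)
  seg 3: down by d4 = 13 → (-194/9, -797/45)
  seg 4: down by d5 = 9/5 → (-194/9, -878/45)
  seg 5: up by d10 = 194/9 → (-194/9, 92/45)
  seg 6: right by d6 = -471/10 → (-6179/90, 92/45)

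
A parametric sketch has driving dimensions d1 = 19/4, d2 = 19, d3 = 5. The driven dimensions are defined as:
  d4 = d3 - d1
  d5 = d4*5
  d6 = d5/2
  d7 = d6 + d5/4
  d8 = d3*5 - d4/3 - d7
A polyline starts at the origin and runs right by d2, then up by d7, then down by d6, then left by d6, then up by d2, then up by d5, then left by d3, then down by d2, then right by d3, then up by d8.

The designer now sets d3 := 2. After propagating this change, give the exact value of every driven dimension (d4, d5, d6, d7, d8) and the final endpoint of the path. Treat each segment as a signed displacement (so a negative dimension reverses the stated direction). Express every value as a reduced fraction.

Apply edit: d3 := 2
  d4 = d3 - d1 = -11/4
  d5 = d4*5 = -55/4
  d6 = d5/2 = -55/8
  d7 = d6 + d5/4 = -165/16
  d8 = d3*5 - d4/3 - d7 = 1019/48
Walk from origin (0, 0):
  seg 1: right by d2 = 19 → (19, 0)
  seg 2: up by d7 = -165/16 → (19, -165/16)
  seg 3: down by d6 = -55/8 → (19, -55/16)
  seg 4: left by d6 = -55/8 → (207/8, -55/16)
  seg 5: up by d2 = 19 → (207/8, 249/16)
  seg 6: up by d5 = -55/4 → (207/8, 29/16)
  seg 7: left by d3 = 2 → (191/8, 29/16)
  seg 8: down by d2 = 19 → (191/8, -275/16)
  seg 9: right by d3 = 2 → (207/8, -275/16)
  seg 10: up by d8 = 1019/48 → (207/8, 97/24)

d4 = -11/4
d5 = -55/4
d6 = -55/8
d7 = -165/16
d8 = 1019/48
endpoint = (207/8, 97/24)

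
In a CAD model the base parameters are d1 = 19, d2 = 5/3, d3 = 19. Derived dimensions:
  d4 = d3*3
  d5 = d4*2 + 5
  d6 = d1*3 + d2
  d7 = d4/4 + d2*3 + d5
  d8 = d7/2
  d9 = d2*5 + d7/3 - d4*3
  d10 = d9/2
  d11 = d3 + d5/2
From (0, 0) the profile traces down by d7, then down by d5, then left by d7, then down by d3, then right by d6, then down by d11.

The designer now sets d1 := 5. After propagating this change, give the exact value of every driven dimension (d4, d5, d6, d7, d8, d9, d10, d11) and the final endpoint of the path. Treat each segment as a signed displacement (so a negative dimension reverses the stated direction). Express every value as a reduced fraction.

Apply edit: d1 := 5
  d4 = d3*3 = 57
  d5 = d4*2 + 5 = 119
  d6 = d1*3 + d2 = 50/3
  d7 = d4/4 + d2*3 + d5 = 553/4
  d8 = d7/2 = 553/8
  d9 = d2*5 + d7/3 - d4*3 = -1399/12
  d10 = d9/2 = -1399/24
  d11 = d3 + d5/2 = 157/2
Walk from origin (0, 0):
  seg 1: down by d7 = 553/4 → (0, -553/4)
  seg 2: down by d5 = 119 → (0, -1029/4)
  seg 3: left by d7 = 553/4 → (-553/4, -1029/4)
  seg 4: down by d3 = 19 → (-553/4, -1105/4)
  seg 5: right by d6 = 50/3 → (-1459/12, -1105/4)
  seg 6: down by d11 = 157/2 → (-1459/12, -1419/4)

d4 = 57
d5 = 119
d6 = 50/3
d7 = 553/4
d8 = 553/8
d9 = -1399/12
d10 = -1399/24
d11 = 157/2
endpoint = (-1459/12, -1419/4)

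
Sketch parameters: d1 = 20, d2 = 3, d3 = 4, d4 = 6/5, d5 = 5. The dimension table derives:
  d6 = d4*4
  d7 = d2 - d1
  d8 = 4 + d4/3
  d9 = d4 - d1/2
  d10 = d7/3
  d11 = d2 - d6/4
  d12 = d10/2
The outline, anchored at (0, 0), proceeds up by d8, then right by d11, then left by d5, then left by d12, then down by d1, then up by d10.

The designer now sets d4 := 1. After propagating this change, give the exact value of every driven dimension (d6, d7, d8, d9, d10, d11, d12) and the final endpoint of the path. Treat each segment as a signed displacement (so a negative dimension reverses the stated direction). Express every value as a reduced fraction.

Apply edit: d4 := 1
  d6 = d4*4 = 4
  d7 = d2 - d1 = -17
  d8 = 4 + d4/3 = 13/3
  d9 = d4 - d1/2 = -9
  d10 = d7/3 = -17/3
  d11 = d2 - d6/4 = 2
  d12 = d10/2 = -17/6
Walk from origin (0, 0):
  seg 1: up by d8 = 13/3 → (0, 13/3)
  seg 2: right by d11 = 2 → (2, 13/3)
  seg 3: left by d5 = 5 → (-3, 13/3)
  seg 4: left by d12 = -17/6 → (-1/6, 13/3)
  seg 5: down by d1 = 20 → (-1/6, -47/3)
  seg 6: up by d10 = -17/3 → (-1/6, -64/3)

d6 = 4
d7 = -17
d8 = 13/3
d9 = -9
d10 = -17/3
d11 = 2
d12 = -17/6
endpoint = (-1/6, -64/3)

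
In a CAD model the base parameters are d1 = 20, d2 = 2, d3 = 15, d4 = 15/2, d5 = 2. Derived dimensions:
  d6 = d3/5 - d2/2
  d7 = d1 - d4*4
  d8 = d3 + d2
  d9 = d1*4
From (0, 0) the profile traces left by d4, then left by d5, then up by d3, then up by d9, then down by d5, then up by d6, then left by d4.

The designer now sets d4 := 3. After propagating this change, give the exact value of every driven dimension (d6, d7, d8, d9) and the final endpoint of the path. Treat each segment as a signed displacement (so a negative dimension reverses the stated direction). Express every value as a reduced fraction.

Apply edit: d4 := 3
  d6 = d3/5 - d2/2 = 2
  d7 = d1 - d4*4 = 8
  d8 = d3 + d2 = 17
  d9 = d1*4 = 80
Walk from origin (0, 0):
  seg 1: left by d4 = 3 → (-3, 0)
  seg 2: left by d5 = 2 → (-5, 0)
  seg 3: up by d3 = 15 → (-5, 15)
  seg 4: up by d9 = 80 → (-5, 95)
  seg 5: down by d5 = 2 → (-5, 93)
  seg 6: up by d6 = 2 → (-5, 95)
  seg 7: left by d4 = 3 → (-8, 95)

d6 = 2
d7 = 8
d8 = 17
d9 = 80
endpoint = (-8, 95)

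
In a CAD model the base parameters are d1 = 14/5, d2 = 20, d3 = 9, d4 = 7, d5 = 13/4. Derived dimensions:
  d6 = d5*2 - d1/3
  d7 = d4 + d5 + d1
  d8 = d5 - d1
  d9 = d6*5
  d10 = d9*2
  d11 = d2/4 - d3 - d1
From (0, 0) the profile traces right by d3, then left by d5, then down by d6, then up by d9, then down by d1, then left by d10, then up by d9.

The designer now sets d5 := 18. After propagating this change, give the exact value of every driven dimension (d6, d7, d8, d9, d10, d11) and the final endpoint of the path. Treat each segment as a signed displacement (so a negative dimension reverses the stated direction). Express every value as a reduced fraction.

Apply edit: d5 := 18
  d6 = d5*2 - d1/3 = 526/15
  d7 = d4 + d5 + d1 = 139/5
  d8 = d5 - d1 = 76/5
  d9 = d6*5 = 526/3
  d10 = d9*2 = 1052/3
  d11 = d2/4 - d3 - d1 = -34/5
Walk from origin (0, 0):
  seg 1: right by d3 = 9 → (9, 0)
  seg 2: left by d5 = 18 → (-9, 0)
  seg 3: down by d6 = 526/15 → (-9, -526/15)
  seg 4: up by d9 = 526/3 → (-9, 2104/15)
  seg 5: down by d1 = 14/5 → (-9, 2062/15)
  seg 6: left by d10 = 1052/3 → (-1079/3, 2062/15)
  seg 7: up by d9 = 526/3 → (-1079/3, 1564/5)

d6 = 526/15
d7 = 139/5
d8 = 76/5
d9 = 526/3
d10 = 1052/3
d11 = -34/5
endpoint = (-1079/3, 1564/5)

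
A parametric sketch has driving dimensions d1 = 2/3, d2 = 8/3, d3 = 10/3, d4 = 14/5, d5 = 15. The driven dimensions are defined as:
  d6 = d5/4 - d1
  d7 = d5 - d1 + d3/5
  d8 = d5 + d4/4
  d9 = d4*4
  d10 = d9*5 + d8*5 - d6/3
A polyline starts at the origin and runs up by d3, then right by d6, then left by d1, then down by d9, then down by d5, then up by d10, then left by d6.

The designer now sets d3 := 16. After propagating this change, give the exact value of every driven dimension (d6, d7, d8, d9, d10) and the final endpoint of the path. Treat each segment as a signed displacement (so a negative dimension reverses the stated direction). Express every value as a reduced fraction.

Apply edit: d3 := 16
  d6 = d5/4 - d1 = 37/12
  d7 = d5 - d1 + d3/5 = 263/15
  d8 = d5 + d4/4 = 157/10
  d9 = d4*4 = 56/5
  d10 = d9*5 + d8*5 - d6/3 = 4805/36
Walk from origin (0, 0):
  seg 1: up by d3 = 16 → (0, 16)
  seg 2: right by d6 = 37/12 → (37/12, 16)
  seg 3: left by d1 = 2/3 → (29/12, 16)
  seg 4: down by d9 = 56/5 → (29/12, 24/5)
  seg 5: down by d5 = 15 → (29/12, -51/5)
  seg 6: up by d10 = 4805/36 → (29/12, 22189/180)
  seg 7: left by d6 = 37/12 → (-2/3, 22189/180)

d6 = 37/12
d7 = 263/15
d8 = 157/10
d9 = 56/5
d10 = 4805/36
endpoint = (-2/3, 22189/180)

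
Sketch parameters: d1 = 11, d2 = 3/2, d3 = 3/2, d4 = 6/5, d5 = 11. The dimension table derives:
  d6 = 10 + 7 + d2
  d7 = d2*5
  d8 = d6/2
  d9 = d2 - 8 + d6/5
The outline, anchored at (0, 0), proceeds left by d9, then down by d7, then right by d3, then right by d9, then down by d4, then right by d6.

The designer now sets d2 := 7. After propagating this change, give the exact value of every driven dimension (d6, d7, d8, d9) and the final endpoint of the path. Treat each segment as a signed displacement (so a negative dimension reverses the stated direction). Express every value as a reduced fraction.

d6 = 24
d7 = 35
d8 = 12
d9 = 19/5
endpoint = (51/2, -181/5)

Apply edit: d2 := 7
  d6 = 10 + 7 + d2 = 24
  d7 = d2*5 = 35
  d8 = d6/2 = 12
  d9 = d2 - 8 + d6/5 = 19/5
Walk from origin (0, 0):
  seg 1: left by d9 = 19/5 → (-19/5, 0)
  seg 2: down by d7 = 35 → (-19/5, -35)
  seg 3: right by d3 = 3/2 → (-23/10, -35)
  seg 4: right by d9 = 19/5 → (3/2, -35)
  seg 5: down by d4 = 6/5 → (3/2, -181/5)
  seg 6: right by d6 = 24 → (51/2, -181/5)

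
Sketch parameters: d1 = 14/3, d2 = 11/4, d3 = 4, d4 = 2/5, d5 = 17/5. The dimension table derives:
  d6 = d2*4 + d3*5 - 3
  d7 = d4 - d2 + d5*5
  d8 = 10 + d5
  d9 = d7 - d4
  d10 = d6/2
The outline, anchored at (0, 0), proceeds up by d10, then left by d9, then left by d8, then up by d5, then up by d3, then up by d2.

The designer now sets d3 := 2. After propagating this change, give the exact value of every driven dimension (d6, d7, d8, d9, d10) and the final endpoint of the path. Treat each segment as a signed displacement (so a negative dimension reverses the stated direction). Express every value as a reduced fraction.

Apply edit: d3 := 2
  d6 = d2*4 + d3*5 - 3 = 18
  d7 = d4 - d2 + d5*5 = 293/20
  d8 = 10 + d5 = 67/5
  d9 = d7 - d4 = 57/4
  d10 = d6/2 = 9
Walk from origin (0, 0):
  seg 1: up by d10 = 9 → (0, 9)
  seg 2: left by d9 = 57/4 → (-57/4, 9)
  seg 3: left by d8 = 67/5 → (-553/20, 9)
  seg 4: up by d5 = 17/5 → (-553/20, 62/5)
  seg 5: up by d3 = 2 → (-553/20, 72/5)
  seg 6: up by d2 = 11/4 → (-553/20, 343/20)

d6 = 18
d7 = 293/20
d8 = 67/5
d9 = 57/4
d10 = 9
endpoint = (-553/20, 343/20)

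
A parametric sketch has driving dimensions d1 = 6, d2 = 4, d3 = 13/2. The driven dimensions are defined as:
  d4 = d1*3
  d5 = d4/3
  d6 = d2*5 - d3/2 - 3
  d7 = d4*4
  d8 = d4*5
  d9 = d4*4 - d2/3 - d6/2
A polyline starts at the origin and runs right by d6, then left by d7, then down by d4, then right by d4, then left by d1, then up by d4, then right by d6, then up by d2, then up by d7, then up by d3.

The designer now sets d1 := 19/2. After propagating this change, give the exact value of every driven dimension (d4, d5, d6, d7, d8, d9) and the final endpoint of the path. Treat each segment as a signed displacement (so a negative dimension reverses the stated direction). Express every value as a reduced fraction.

d4 = 57/2
d5 = 19/2
d6 = 55/4
d7 = 114
d8 = 285/2
d9 = 2539/24
endpoint = (-135/2, 249/2)

Apply edit: d1 := 19/2
  d4 = d1*3 = 57/2
  d5 = d4/3 = 19/2
  d6 = d2*5 - d3/2 - 3 = 55/4
  d7 = d4*4 = 114
  d8 = d4*5 = 285/2
  d9 = d4*4 - d2/3 - d6/2 = 2539/24
Walk from origin (0, 0):
  seg 1: right by d6 = 55/4 → (55/4, 0)
  seg 2: left by d7 = 114 → (-401/4, 0)
  seg 3: down by d4 = 57/2 → (-401/4, -57/2)
  seg 4: right by d4 = 57/2 → (-287/4, -57/2)
  seg 5: left by d1 = 19/2 → (-325/4, -57/2)
  seg 6: up by d4 = 57/2 → (-325/4, 0)
  seg 7: right by d6 = 55/4 → (-135/2, 0)
  seg 8: up by d2 = 4 → (-135/2, 4)
  seg 9: up by d7 = 114 → (-135/2, 118)
  seg 10: up by d3 = 13/2 → (-135/2, 249/2)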